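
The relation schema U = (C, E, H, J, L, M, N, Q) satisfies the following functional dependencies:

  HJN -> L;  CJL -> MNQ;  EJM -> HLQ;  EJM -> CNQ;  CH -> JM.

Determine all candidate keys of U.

Attribute E never appears on the right-hand side of any dependency, so E must belong to every candidate key.
{E}⁺ = {E}, which is not all of the schema, so we must add further attributes.
{C, E, H}⁺: CH→JM adds J, M; EJM→HLQ adds L, Q; EJM→CNQ adds N → {C, E, H, J, L, M, N, Q}. Minimal: {E, H}⁺ = {E, H}; {C, H}⁺ = {C, H, J, M}; {C, E}⁺ = {C, E} — none reach the full schema.
{E, J, M}⁺: EJM→HLQ adds H, L, Q; EJM→CNQ adds C, N → {C, E, H, J, L, M, N, Q}. Minimal: {J, M}⁺ = {J, M}; {E, M}⁺ = {E, M}; {E, J}⁺ = {E, J} — none reach the full schema.
{C, E, J, L}⁺: CJL→MNQ adds M, N, Q; EJM→HLQ adds H → {C, E, H, J, L, M, N, Q}. Minimal: {E, J, L}⁺ = {E, J, L}; {C, J, L}⁺ = {C, J, L, M, N, Q}; {C, E, L}⁺ = {C, E, L}; … — none reach the full schema.
Any other superkey contains one of these as a subset, so there are no further candidate keys.

(C, E, H), (E, J, M), (C, E, J, L)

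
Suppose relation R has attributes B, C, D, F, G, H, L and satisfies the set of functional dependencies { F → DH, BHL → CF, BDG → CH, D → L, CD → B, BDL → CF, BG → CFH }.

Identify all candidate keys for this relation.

Attribute G never appears on the right-hand side of any dependency, so G must belong to every candidate key.
{G}⁺ = {G}, which is not all of the schema, so we must add further attributes.
{B, G}⁺: BG→CFH adds C, F, H; F→DH adds D; D→L adds L → {B, C, D, F, G, H, L}.
{C, D, G}⁺: D→L adds L; CD→B adds B; BDL→CF adds F; BG→CFH adds H → {B, C, D, F, G, H, L}.
{C, F, G}⁺: F→DH adds D, H; D→L adds L; CD→B adds B → {B, C, D, F, G, H, L}.

BG; CDG; CFG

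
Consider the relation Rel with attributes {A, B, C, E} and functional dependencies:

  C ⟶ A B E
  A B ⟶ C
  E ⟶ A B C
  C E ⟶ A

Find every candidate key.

{C}⁺: C→ABE adds A, B, E → {A, B, C, E}.
{E}⁺: E→ABC adds A, B, C → {A, B, C, E}.
{A, B}⁺: AB→C adds C; C→ABE adds E → {A, B, C, E}.
Any other superkey contains one of these as a subset, so there are no further candidate keys.

(C), (E), (A, B)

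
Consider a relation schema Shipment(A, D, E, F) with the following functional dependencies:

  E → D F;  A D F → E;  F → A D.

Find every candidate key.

{E}, {F}

{E}⁺: E→DF adds D, F; F→AD adds A → {A, D, E, F}.
{F}⁺: F→AD adds A, D; ADF→E adds E → {A, D, E, F}.
Any other superkey contains one of these as a subset, so there are no further candidate keys.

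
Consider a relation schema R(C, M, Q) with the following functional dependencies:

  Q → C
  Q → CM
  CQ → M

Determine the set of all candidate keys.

{Q}⁺: Q→C adds C; Q→CM adds M → {C, M, Q}.

{Q}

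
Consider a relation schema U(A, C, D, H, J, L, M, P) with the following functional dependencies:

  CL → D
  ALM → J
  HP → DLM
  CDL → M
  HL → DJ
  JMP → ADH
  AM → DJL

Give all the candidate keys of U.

(C, H, P), (A, C, L, P), (A, C, M, P), (C, J, L, P), (C, J, M, P)

Attributes C, P never appear on any right-hand side, so every candidate key must contain {C, P}.
{C, P}⁺ = {C, P}, which is not all of the schema, so we must add further attributes.
{C, H, P}⁺: HP→DLM adds D, L, M; HL→DJ adds J; JMP→ADH adds A → {A, C, D, H, J, L, M, P}.
{A, C, L, P}⁺: CL→D adds D; CDL→M adds M; AM→DJL adds J; JMP→ADH adds H → {A, C, D, H, J, L, M, P}.
{A, C, M, P}⁺: AM→DJL adds D, J, L; JMP→ADH adds H → {A, C, D, H, J, L, M, P}.
{C, J, L, P}⁺: CL→D adds D; CDL→M adds M; JMP→ADH adds A, H → {A, C, D, H, J, L, M, P}.
{C, J, M, P}⁺: JMP→ADH adds A, D, H; AM→DJL adds L → {A, C, D, H, J, L, M, P}.
Any other superkey contains one of these as a subset, so there are no further candidate keys.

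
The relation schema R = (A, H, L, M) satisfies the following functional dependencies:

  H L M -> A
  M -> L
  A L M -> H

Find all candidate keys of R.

Attribute M never appears on the right-hand side of any dependency, so M must belong to every candidate key.
{M}⁺ = {L, M}, which is not all of the schema, so we must add further attributes.
{A, M}⁺: M→L adds L; ALM→H adds H → {A, H, L, M}. Minimal: {M}⁺ = {L, M}; {A}⁺ = {A} — none reach the full schema.
{H, M}⁺: M→L adds L; HLM→A adds A → {A, H, L, M}. Minimal: {M}⁺ = {L, M}; {H}⁺ = {H} — none reach the full schema.
Any other superkey contains one of these as a subset, so there are no further candidate keys.

(A, M); (H, M)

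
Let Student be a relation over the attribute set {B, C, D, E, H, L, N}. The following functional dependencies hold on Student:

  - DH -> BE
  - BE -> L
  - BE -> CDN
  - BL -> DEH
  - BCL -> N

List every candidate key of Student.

{B, E}⁺: BE→L adds L; BE→CDN adds C, D, N; BL→DEH adds H → {B, C, D, E, H, L, N}. Minimal: {E}⁺ = {E}; {B}⁺ = {B} — none reach the full schema.
{B, L}⁺: BL→DEH adds D, E, H; BE→CDN adds C, N → {B, C, D, E, H, L, N}. Minimal: {L}⁺ = {L}; {B}⁺ = {B} — none reach the full schema.
{D, H}⁺: DH→BE adds B, E; BE→L adds L; BE→CDN adds C, N → {B, C, D, E, H, L, N}. Minimal: {H}⁺ = {H}; {D}⁺ = {D} — none reach the full schema.
Any other superkey contains one of these as a subset, so there are no further candidate keys.

BE; BL; DH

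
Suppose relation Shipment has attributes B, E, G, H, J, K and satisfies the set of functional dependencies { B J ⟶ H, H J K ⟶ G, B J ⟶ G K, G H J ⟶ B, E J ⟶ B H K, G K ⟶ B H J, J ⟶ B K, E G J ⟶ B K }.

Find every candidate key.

{E, J}, {E, G, K}

Attribute E never appears on the right-hand side of any dependency, so E must belong to every candidate key.
{E}⁺ = {E}, which is not all of the schema, so we must add further attributes.
{E, J}⁺: EJ→BHK adds B, H, K; HJK→G adds G → {B, E, G, H, J, K}. Minimal: {J}⁺ = {B, G, H, J, K}; {E}⁺ = {E} — none reach the full schema.
{E, G, K}⁺: GK→BHJ adds B, H, J → {B, E, G, H, J, K}. Minimal: {G, K}⁺ = {B, G, H, J, K}; {E, K}⁺ = {E, K}; {E, G}⁺ = {E, G} — none reach the full schema.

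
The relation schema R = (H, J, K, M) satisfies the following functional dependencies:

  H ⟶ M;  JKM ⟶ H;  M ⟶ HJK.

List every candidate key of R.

{H}, {M}

{H}⁺: H→M adds M; M→HJK adds J, K → {H, J, K, M}.
{M}⁺: M→HJK adds H, J, K → {H, J, K, M}.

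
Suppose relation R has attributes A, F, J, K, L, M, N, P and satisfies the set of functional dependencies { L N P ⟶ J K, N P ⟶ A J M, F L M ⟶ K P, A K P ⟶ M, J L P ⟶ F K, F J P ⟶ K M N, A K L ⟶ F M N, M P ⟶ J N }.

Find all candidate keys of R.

Attribute L never appears on the right-hand side of any dependency, so L must belong to every candidate key.
{L}⁺ = {L}, which is not all of the schema, so we must add further attributes.
{A, K, L}⁺: AKL→FMN adds F, M, N; FLM→KP adds P; MP→JN adds J → {A, F, J, K, L, M, N, P}. Minimal: {K, L}⁺ = {K, L}; {A, L}⁺ = {A, L}; {A, K}⁺ = {A, K} — none reach the full schema.
{F, L, M}⁺: FLM→KP adds K, P; MP→JN adds J, N; NP→AJM adds A → {A, F, J, K, L, M, N, P}. Minimal: {L, M}⁺ = {L, M}; {F, M}⁺ = {F, M}; {F, L}⁺ = {F, L} — none reach the full schema.
{J, L, P}⁺: JLP→FK adds F, K; FJP→KMN adds M, N; NP→AJM adds A → {A, F, J, K, L, M, N, P}. Minimal: {L, P}⁺ = {L, P}; {J, P}⁺ = {J, P}; {J, L}⁺ = {J, L} — none reach the full schema.
{L, M, P}⁺: MP→JN adds J, N; LNP→JK adds K; NP→AJM adds A; JLP→FK adds F → {A, F, J, K, L, M, N, P}. Minimal: {M, P}⁺ = {A, J, M, N, P}; {L, P}⁺ = {L, P}; {L, M}⁺ = {L, M} — none reach the full schema.
{L, N, P}⁺: LNP→JK adds J, K; NP→AJM adds A, M; JLP→FK adds F → {A, F, J, K, L, M, N, P}. Minimal: {N, P}⁺ = {A, J, M, N, P}; {L, P}⁺ = {L, P}; {L, N}⁺ = {L, N} — none reach the full schema.
Any other superkey contains one of these as a subset, so there are no further candidate keys.

AKL, FLM, JLP, LMP, LNP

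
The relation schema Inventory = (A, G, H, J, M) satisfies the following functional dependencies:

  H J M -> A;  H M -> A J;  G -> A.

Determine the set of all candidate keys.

{G, H, M}

{G, H, M}⁺: HM→AJ adds A, J → {A, G, H, J, M}. Minimal: {H, M}⁺ = {A, H, J, M}; {G, M}⁺ = {A, G, M}; {G, H}⁺ = {A, G, H} — none reach the full schema.
No other minimal superkey exists.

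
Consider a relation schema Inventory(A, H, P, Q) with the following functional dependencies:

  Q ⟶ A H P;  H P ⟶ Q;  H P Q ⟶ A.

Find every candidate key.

{Q}, {H, P}

{Q}⁺: Q→AHP adds A, H, P → {A, H, P, Q}.
{H, P}⁺: HP→Q adds Q; HPQ→A adds A → {A, H, P, Q}. Minimal: {P}⁺ = {P}; {H}⁺ = {H} — none reach the full schema.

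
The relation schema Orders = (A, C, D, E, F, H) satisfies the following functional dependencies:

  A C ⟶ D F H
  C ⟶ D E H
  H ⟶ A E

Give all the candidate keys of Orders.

{C}

Attribute C never appears on the right-hand side of any dependency, so C must belong to every candidate key.
{C}⁺ = {A, C, D, E, F, H}, which is all of the schema, so {C} is the only candidate key.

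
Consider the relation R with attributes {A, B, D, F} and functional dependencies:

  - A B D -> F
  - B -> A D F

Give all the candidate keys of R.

Attribute B never appears on the right-hand side of any dependency, so B must belong to every candidate key.
{B}⁺ = {A, B, D, F}, which is all of the schema, so {B} is the only candidate key.

B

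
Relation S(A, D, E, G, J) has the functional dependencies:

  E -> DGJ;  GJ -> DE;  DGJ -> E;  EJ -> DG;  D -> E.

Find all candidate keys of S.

Attribute A never appears on the right-hand side of any dependency, so A must belong to every candidate key.
{A}⁺ = {A}, which is not all of the schema, so we must add further attributes.
{A, D}⁺: D→E adds E; E→DGJ adds G, J → {A, D, E, G, J}. Minimal: {D}⁺ = {D, E, G, J}; {A}⁺ = {A} — none reach the full schema.
{A, E}⁺: E→DGJ adds D, G, J → {A, D, E, G, J}. Minimal: {E}⁺ = {D, E, G, J}; {A}⁺ = {A} — none reach the full schema.
{A, G, J}⁺: GJ→DE adds D, E → {A, D, E, G, J}. Minimal: {G, J}⁺ = {D, E, G, J}; {A, J}⁺ = {A, J}; {A, G}⁺ = {A, G} — none reach the full schema.

{A, D}, {A, E}, {A, G, J}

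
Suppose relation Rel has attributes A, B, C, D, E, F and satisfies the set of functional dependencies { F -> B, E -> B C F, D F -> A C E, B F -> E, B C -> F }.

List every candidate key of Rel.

DE; DF; BCD

Attribute D never appears on the right-hand side of any dependency, so D must belong to every candidate key.
{D}⁺ = {D}, which is not all of the schema, so we must add further attributes.
{D, E}⁺: E→BCF adds B, C, F; DF→ACE adds A → {A, B, C, D, E, F}. Minimal: {E}⁺ = {B, C, E, F}; {D}⁺ = {D} — none reach the full schema.
{D, F}⁺: F→B adds B; DF→ACE adds A, C, E → {A, B, C, D, E, F}. Minimal: {F}⁺ = {B, C, E, F}; {D}⁺ = {D} — none reach the full schema.
{B, C, D}⁺: BC→F adds F; DF→ACE adds A, E → {A, B, C, D, E, F}. Minimal: {C, D}⁺ = {C, D}; {B, D}⁺ = {B, D}; {B, C}⁺ = {B, C, E, F} — none reach the full schema.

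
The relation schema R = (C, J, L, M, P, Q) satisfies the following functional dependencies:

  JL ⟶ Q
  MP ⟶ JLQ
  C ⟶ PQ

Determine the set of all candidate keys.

{C, M}

Attributes C, M never appear on any right-hand side, so every candidate key must contain {C, M}.
{C, M}⁺ = {C, J, L, M, P, Q}, which is all of the schema, so {C, M} is the only candidate key.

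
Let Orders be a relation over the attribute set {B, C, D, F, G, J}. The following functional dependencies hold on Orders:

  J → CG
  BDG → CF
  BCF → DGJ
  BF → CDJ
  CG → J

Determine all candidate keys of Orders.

(B, F), (B, D, G), (B, D, J)

Attribute B never appears on the right-hand side of any dependency, so B must belong to every candidate key.
{B}⁺ = {B}, which is not all of the schema, so we must add further attributes.
{B, F}⁺: BF→CDJ adds C, D, J; J→CG adds G → {B, C, D, F, G, J}. Minimal: {F}⁺ = {F}; {B}⁺ = {B} — none reach the full schema.
{B, D, G}⁺: BDG→CF adds C, F; BCF→DGJ adds J → {B, C, D, F, G, J}. Minimal: {D, G}⁺ = {D, G}; {B, G}⁺ = {B, G}; {B, D}⁺ = {B, D} — none reach the full schema.
{B, D, J}⁺: J→CG adds C, G; BDG→CF adds F → {B, C, D, F, G, J}. Minimal: {D, J}⁺ = {C, D, G, J}; {B, J}⁺ = {B, C, G, J}; {B, D}⁺ = {B, D} — none reach the full schema.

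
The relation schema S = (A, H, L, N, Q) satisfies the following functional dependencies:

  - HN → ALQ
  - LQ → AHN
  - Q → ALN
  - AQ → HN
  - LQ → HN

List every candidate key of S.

{Q}, {H, N}

{Q}⁺: Q→ALN adds A, L, N; AQ→HN adds H → {A, H, L, N, Q}.
{H, N}⁺: HN→ALQ adds A, L, Q → {A, H, L, N, Q}. Minimal: {N}⁺ = {N}; {H}⁺ = {H} — none reach the full schema.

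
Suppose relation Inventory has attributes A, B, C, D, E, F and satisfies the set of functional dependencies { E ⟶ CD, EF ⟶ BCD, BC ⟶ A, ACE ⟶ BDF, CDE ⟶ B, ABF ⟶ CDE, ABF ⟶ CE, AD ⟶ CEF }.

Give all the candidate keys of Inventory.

{E}; {A, D}; {A, B, F}; {B, C, D}; {B, C, F}

{E}⁺: E→CD adds C, D; CDE→B adds B; BC→A adds A; ACE→BDF adds F → {A, B, C, D, E, F}.
{A, D}⁺: AD→CEF adds C, E, F; EF→BCD adds B → {A, B, C, D, E, F}. Minimal: {D}⁺ = {D}; {A}⁺ = {A} — none reach the full schema.
{A, B, F}⁺: ABF→CDE adds C, D, E → {A, B, C, D, E, F}. Minimal: {B, F}⁺ = {B, F}; {A, F}⁺ = {A, F}; {A, B}⁺ = {A, B} — none reach the full schema.
{B, C, D}⁺: BC→A adds A; AD→CEF adds E, F → {A, B, C, D, E, F}. Minimal: {C, D}⁺ = {C, D}; {B, D}⁺ = {B, D}; {B, C}⁺ = {A, B, C} — none reach the full schema.
{B, C, F}⁺: BC→A adds A; ABF→CDE adds D, E → {A, B, C, D, E, F}. Minimal: {C, F}⁺ = {C, F}; {B, F}⁺ = {B, F}; {B, C}⁺ = {A, B, C} — none reach the full schema.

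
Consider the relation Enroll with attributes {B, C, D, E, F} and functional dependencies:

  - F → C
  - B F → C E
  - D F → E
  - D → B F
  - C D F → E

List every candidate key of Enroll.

{D}

Attribute D never appears on the right-hand side of any dependency, so D must belong to every candidate key.
{D}⁺ = {B, C, D, E, F}, which is all of the schema, so {D} is the only candidate key.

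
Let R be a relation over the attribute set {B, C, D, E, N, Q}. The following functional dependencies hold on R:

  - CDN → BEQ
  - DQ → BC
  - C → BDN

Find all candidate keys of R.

{C}⁺: C→BDN adds B, D, N; CDN→BEQ adds E, Q → {B, C, D, E, N, Q}.
{D, Q}⁺: DQ→BC adds B, C; C→BDN adds N; CDN→BEQ adds E → {B, C, D, E, N, Q}. Minimal: {Q}⁺ = {Q}; {D}⁺ = {D} — none reach the full schema.
Any other superkey contains one of these as a subset, so there are no further candidate keys.

(C); (D, Q)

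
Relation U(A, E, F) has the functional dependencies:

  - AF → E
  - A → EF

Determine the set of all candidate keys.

Attribute A never appears on the right-hand side of any dependency, so A must belong to every candidate key.
{A}⁺ = {A, E, F}, which is all of the schema, so {A} is the only candidate key.

A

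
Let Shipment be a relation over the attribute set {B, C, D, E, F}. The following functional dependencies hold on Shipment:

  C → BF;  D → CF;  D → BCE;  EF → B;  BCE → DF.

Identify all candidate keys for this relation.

{D}⁺: D→CF adds C, F; D→BCE adds B, E → {B, C, D, E, F}.
{C, E}⁺: C→BF adds B, F; BCE→DF adds D → {B, C, D, E, F}. Minimal: {E}⁺ = {E}; {C}⁺ = {B, C, F} — none reach the full schema.

(D); (C, E)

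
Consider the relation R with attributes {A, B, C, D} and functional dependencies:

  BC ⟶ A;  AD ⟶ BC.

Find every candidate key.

(A, D), (B, C, D)

{A, D}⁺: AD→BC adds B, C → {A, B, C, D}. Minimal: {D}⁺ = {D}; {A}⁺ = {A} — none reach the full schema.
{B, C, D}⁺: BC→A adds A → {A, B, C, D}. Minimal: {C, D}⁺ = {C, D}; {B, D}⁺ = {B, D}; {B, C}⁺ = {A, B, C} — none reach the full schema.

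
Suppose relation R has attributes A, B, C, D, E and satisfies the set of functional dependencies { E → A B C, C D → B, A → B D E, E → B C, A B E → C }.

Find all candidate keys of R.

A; E

{A}⁺: A→BDE adds B, D, E; E→BC adds C → {A, B, C, D, E}.
{E}⁺: E→ABC adds A, B, C; A→BDE adds D → {A, B, C, D, E}.
Any other superkey contains one of these as a subset, so there are no further candidate keys.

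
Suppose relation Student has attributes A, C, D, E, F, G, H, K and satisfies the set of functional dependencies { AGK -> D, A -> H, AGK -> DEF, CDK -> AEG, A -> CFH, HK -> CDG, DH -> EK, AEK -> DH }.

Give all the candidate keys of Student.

{A, D}⁺: A→H adds H; A→CFH adds C, F; DH→EK adds E, K; CDK→AEG adds G → {A, C, D, E, F, G, H, K}. Minimal: {D}⁺ = {D}; {A}⁺ = {A, C, F, H} — none reach the full schema.
{A, K}⁺: A→H adds H; A→CFH adds C, F; HK→CDG adds D, G; DH→EK adds E → {A, C, D, E, F, G, H, K}. Minimal: {K}⁺ = {K}; {A}⁺ = {A, C, F, H} — none reach the full schema.
{D, H}⁺: DH→EK adds E, K; HK→CDG adds C, G; CDK→AEG adds A; A→CFH adds F → {A, C, D, E, F, G, H, K}. Minimal: {H}⁺ = {H}; {D}⁺ = {D} — none reach the full schema.
{H, K}⁺: HK→CDG adds C, D, G; DH→EK adds E; CDK→AEG adds A; A→CFH adds F → {A, C, D, E, F, G, H, K}. Minimal: {K}⁺ = {K}; {H}⁺ = {H} — none reach the full schema.
{C, D, K}⁺: CDK→AEG adds A, E, G; A→CFH adds F, H → {A, C, D, E, F, G, H, K}. Minimal: {D, K}⁺ = {D, K}; {C, K}⁺ = {C, K}; {C, D}⁺ = {C, D} — none reach the full schema.

{A, D}, {A, K}, {D, H}, {H, K}, {C, D, K}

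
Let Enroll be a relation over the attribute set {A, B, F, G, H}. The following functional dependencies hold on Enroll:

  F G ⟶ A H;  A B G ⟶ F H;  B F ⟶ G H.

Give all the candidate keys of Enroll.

BF; ABG

Attribute B never appears on the right-hand side of any dependency, so B must belong to every candidate key.
{B}⁺ = {B}, which is not all of the schema, so we must add further attributes.
{B, F}⁺: BF→GH adds G, H; FG→AH adds A → {A, B, F, G, H}. Minimal: {F}⁺ = {F}; {B}⁺ = {B} — none reach the full schema.
{A, B, G}⁺: ABG→FH adds F, H → {A, B, F, G, H}. Minimal: {B, G}⁺ = {B, G}; {A, G}⁺ = {A, G}; {A, B}⁺ = {A, B} — none reach the full schema.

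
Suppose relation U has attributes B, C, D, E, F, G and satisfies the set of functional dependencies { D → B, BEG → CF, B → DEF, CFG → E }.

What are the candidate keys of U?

BG, DG

Attribute G never appears on the right-hand side of any dependency, so G must belong to every candidate key.
{G}⁺ = {G}, which is not all of the schema, so we must add further attributes.
{B, G}⁺: B→DEF adds D, E, F; BEG→CF adds C → {B, C, D, E, F, G}.
{D, G}⁺: D→B adds B; B→DEF adds E, F; BEG→CF adds C → {B, C, D, E, F, G}.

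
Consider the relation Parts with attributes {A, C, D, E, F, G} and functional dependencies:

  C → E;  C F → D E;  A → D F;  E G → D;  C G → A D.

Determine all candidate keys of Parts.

Attributes C, G never appear on any right-hand side, so every candidate key must contain {C, G}.
{C, G}⁺ = {A, C, D, E, F, G}, which is all of the schema, so {C, G} is the only candidate key.

{C, G}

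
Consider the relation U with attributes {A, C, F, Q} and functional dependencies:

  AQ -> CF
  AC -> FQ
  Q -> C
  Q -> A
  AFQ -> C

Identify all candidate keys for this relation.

{Q}, {A, C}

{Q}⁺: Q→C adds C; Q→A adds A; AQ→CF adds F → {A, C, F, Q}.
{A, C}⁺: AC→FQ adds F, Q → {A, C, F, Q}.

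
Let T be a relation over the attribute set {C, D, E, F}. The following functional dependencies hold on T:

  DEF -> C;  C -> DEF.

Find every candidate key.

{C}, {D, E, F}

{C}⁺: C→DEF adds D, E, F → {C, D, E, F}.
{D, E, F}⁺: DEF→C adds C → {C, D, E, F}. Minimal: {E, F}⁺ = {E, F}; {D, F}⁺ = {D, F}; {D, E}⁺ = {D, E} — none reach the full schema.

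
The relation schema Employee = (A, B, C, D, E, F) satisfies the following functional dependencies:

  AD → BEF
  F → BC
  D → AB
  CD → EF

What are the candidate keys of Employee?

{D}

{D}⁺: D→AB adds A, B; AD→BEF adds E, F; F→BC adds C → {A, B, C, D, E, F}.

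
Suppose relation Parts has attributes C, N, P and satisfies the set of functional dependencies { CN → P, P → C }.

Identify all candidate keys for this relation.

Attribute N never appears on the right-hand side of any dependency, so N must belong to every candidate key.
{N}⁺ = {N}, which is not all of the schema, so we must add further attributes.
{C, N}⁺: CN→P adds P → {C, N, P}. Minimal: {N}⁺ = {N}; {C}⁺ = {C} — none reach the full schema.
{N, P}⁺: P→C adds C → {C, N, P}. Minimal: {P}⁺ = {C, P}; {N}⁺ = {N} — none reach the full schema.
Any other superkey contains one of these as a subset, so there are no further candidate keys.

{C, N}, {N, P}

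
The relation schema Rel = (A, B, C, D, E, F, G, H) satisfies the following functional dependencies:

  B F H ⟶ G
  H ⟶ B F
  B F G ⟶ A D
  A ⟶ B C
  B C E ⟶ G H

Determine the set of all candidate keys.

Attribute E never appears on the right-hand side of any dependency, so E must belong to every candidate key.
{E}⁺ = {E}, which is not all of the schema, so we must add further attributes.
{A, E}⁺: A→BC adds B, C; BCE→GH adds G, H; H→BF adds F; BFG→AD adds D → {A, B, C, D, E, F, G, H}. Minimal: {E}⁺ = {E}; {A}⁺ = {A, B, C} — none reach the full schema.
{E, H}⁺: H→BF adds B, F; BFH→G adds G; BFG→AD adds A, D; A→BC adds C → {A, B, C, D, E, F, G, H}. Minimal: {H}⁺ = {A, B, C, D, F, G, H}; {E}⁺ = {E} — none reach the full schema.
{B, C, E}⁺: BCE→GH adds G, H; H→BF adds F; BFG→AD adds A, D → {A, B, C, D, E, F, G, H}. Minimal: {C, E}⁺ = {C, E}; {B, E}⁺ = {B, E}; {B, C}⁺ = {B, C} — none reach the full schema.
{B, E, F, G}⁺: BFG→AD adds A, D; A→BC adds C; BCE→GH adds H → {A, B, C, D, E, F, G, H}. Minimal: {E, F, G}⁺ = {E, F, G}; {B, F, G}⁺ = {A, B, C, D, F, G}; {B, E, G}⁺ = {B, E, G}; … — none reach the full schema.

{A, E}, {E, H}, {B, C, E}, {B, E, F, G}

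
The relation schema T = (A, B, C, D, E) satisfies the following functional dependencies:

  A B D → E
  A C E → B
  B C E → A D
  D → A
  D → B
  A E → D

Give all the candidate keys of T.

Attribute C never appears on the right-hand side of any dependency, so C must belong to every candidate key.
{C}⁺ = {C}, which is not all of the schema, so we must add further attributes.
{C, D}⁺: D→A adds A; D→B adds B; ABD→E adds E → {A, B, C, D, E}.
{A, C, E}⁺: ACE→B adds B; BCE→AD adds D → {A, B, C, D, E}.
{B, C, E}⁺: BCE→AD adds A, D → {A, B, C, D, E}.

CD, ACE, BCE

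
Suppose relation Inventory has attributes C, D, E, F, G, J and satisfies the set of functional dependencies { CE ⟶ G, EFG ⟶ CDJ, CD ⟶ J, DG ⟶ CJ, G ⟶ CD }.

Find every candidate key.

Attributes E, F never appear on any right-hand side, so every candidate key must contain {E, F}.
{E, F}⁺ = {E, F}, which is not all of the schema, so we must add further attributes.
{C, E, F}⁺: CE→G adds G; EFG→CDJ adds D, J → {C, D, E, F, G, J}. Minimal: {E, F}⁺ = {E, F}; {C, F}⁺ = {C, F}; {C, E}⁺ = {C, D, E, G, J} — none reach the full schema.
{E, F, G}⁺: EFG→CDJ adds C, D, J → {C, D, E, F, G, J}. Minimal: {F, G}⁺ = {C, D, F, G, J}; {E, G}⁺ = {C, D, E, G, J}; {E, F}⁺ = {E, F} — none reach the full schema.

{C, E, F}, {E, F, G}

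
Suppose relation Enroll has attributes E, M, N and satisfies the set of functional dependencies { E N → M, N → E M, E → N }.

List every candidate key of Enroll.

{E}⁺: E→N adds N; EN→M adds M → {E, M, N}.
{N}⁺: N→EM adds E, M → {E, M, N}.

(E), (N)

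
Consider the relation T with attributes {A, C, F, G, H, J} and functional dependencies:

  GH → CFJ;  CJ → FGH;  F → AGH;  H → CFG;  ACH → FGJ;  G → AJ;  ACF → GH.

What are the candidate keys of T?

(F), (H), (C, G), (C, J)

{F}⁺: F→AGH adds A, G, H; H→CFG adds C; ACH→FGJ adds J → {A, C, F, G, H, J}.
{H}⁺: H→CFG adds C, F, G; G→AJ adds A, J → {A, C, F, G, H, J}.
{C, G}⁺: G→AJ adds A, J; CJ→FGH adds F, H → {A, C, F, G, H, J}.
{C, J}⁺: CJ→FGH adds F, G, H; F→AGH adds A → {A, C, F, G, H, J}.
Any other superkey contains one of these as a subset, so there are no further candidate keys.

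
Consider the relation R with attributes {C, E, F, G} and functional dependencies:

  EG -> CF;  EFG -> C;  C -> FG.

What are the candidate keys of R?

{C, E}⁺: C→FG adds F, G → {C, E, F, G}.
{E, G}⁺: EG→CF adds C, F → {C, E, F, G}.

{C, E}, {E, G}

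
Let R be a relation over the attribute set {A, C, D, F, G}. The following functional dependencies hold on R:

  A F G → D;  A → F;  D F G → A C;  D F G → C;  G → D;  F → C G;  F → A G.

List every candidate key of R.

{A}; {F}

{A}⁺: A→F adds F; F→CG adds C, G; AFG→D adds D → {A, C, D, F, G}.
{F}⁺: F→CG adds C, G; F→AG adds A; AFG→D adds D → {A, C, D, F, G}.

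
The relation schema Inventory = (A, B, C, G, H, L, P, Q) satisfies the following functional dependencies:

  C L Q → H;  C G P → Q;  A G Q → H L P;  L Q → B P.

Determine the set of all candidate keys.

Attributes A, C, G never appear on any right-hand side, so every candidate key must contain {A, C, G}.
{A, C, G}⁺ = {A, C, G}, which is not all of the schema, so we must add further attributes.
{A, C, G, P}⁺: CGP→Q adds Q; AGQ→HLP adds H, L; LQ→BP adds B → {A, B, C, G, H, L, P, Q}.
{A, C, G, Q}⁺: AGQ→HLP adds H, L, P; LQ→BP adds B → {A, B, C, G, H, L, P, Q}.

ACGP, ACGQ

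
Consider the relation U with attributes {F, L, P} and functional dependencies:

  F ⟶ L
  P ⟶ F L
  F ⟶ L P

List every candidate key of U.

{F}⁺: F→L adds L; F→LP adds P → {F, L, P}.
{P}⁺: P→FL adds F, L → {F, L, P}.
Any other superkey contains one of these as a subset, so there are no further candidate keys.

(F), (P)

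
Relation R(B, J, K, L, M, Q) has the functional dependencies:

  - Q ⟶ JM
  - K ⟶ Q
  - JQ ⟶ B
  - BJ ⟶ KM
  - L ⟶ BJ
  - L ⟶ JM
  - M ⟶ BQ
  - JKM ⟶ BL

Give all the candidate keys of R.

K; L; M; Q; BJ

{K}⁺: K→Q adds Q; Q→JM adds J, M; JQ→B adds B; JKM→BL adds L → {B, J, K, L, M, Q}.
{L}⁺: L→BJ adds B, J; L→JM adds M; M→BQ adds Q; BJ→KM adds K → {B, J, K, L, M, Q}.
{M}⁺: M→BQ adds B, Q; Q→JM adds J; BJ→KM adds K; JKM→BL adds L → {B, J, K, L, M, Q}.
{Q}⁺: Q→JM adds J, M; JQ→B adds B; BJ→KM adds K; JKM→BL adds L → {B, J, K, L, M, Q}.
{B, J}⁺: BJ→KM adds K, M; M→BQ adds Q; JKM→BL adds L → {B, J, K, L, M, Q}. Minimal: {J}⁺ = {J}; {B}⁺ = {B} — none reach the full schema.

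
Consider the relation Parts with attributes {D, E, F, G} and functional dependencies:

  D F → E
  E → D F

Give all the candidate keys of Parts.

Attribute G never appears on the right-hand side of any dependency, so G must belong to every candidate key.
{G}⁺ = {G}, which is not all of the schema, so we must add further attributes.
{E, G}⁺: E→DF adds D, F → {D, E, F, G}. Minimal: {G}⁺ = {G}; {E}⁺ = {D, E, F} — none reach the full schema.
{D, F, G}⁺: DF→E adds E → {D, E, F, G}. Minimal: {F, G}⁺ = {F, G}; {D, G}⁺ = {D, G}; {D, F}⁺ = {D, E, F} — none reach the full schema.

{E, G}, {D, F, G}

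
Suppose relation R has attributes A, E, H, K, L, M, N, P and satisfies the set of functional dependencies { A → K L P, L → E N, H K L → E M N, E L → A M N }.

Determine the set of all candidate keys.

Attribute H never appears on the right-hand side of any dependency, so H must belong to every candidate key.
{H}⁺ = {H}, which is not all of the schema, so we must add further attributes.
{A, H}⁺: A→KLP adds K, L, P; L→EN adds E, N; HKL→EMN adds M → {A, E, H, K, L, M, N, P}. Minimal: {H}⁺ = {H}; {A}⁺ = {A, E, K, L, M, N, P} — none reach the full schema.
{H, L}⁺: L→EN adds E, N; EL→AMN adds A, M; A→KLP adds K, P → {A, E, H, K, L, M, N, P}. Minimal: {L}⁺ = {A, E, K, L, M, N, P}; {H}⁺ = {H} — none reach the full schema.
Any other superkey contains one of these as a subset, so there are no further candidate keys.

AH, HL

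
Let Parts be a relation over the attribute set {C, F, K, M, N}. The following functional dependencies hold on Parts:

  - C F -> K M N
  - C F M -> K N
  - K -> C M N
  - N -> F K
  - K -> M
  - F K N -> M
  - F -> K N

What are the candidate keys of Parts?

{F}, {K}, {N}

{F}⁺: F→KN adds K, N; K→CMN adds C, M → {C, F, K, M, N}.
{K}⁺: K→CMN adds C, M, N; N→FK adds F → {C, F, K, M, N}.
{N}⁺: N→FK adds F, K; K→M adds M; K→CMN adds C → {C, F, K, M, N}.
Any other superkey contains one of these as a subset, so there are no further candidate keys.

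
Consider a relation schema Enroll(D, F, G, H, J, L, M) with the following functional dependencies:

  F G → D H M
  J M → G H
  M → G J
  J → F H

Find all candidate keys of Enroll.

Attribute L never appears on the right-hand side of any dependency, so L must belong to every candidate key.
{L}⁺ = {L}, which is not all of the schema, so we must add further attributes.
{L, M}⁺: M→GJ adds G, J; J→FH adds F, H; FG→DHM adds D → {D, F, G, H, J, L, M}. Minimal: {M}⁺ = {D, F, G, H, J, M}; {L}⁺ = {L} — none reach the full schema.
{F, G, L}⁺: FG→DHM adds D, H, M; M→GJ adds J → {D, F, G, H, J, L, M}. Minimal: {G, L}⁺ = {G, L}; {F, L}⁺ = {F, L}; {F, G}⁺ = {D, F, G, H, J, M} — none reach the full schema.
{G, J, L}⁺: J→FH adds F, H; FG→DHM adds D, M → {D, F, G, H, J, L, M}. Minimal: {J, L}⁺ = {F, H, J, L}; {G, L}⁺ = {G, L}; {G, J}⁺ = {D, F, G, H, J, M} — none reach the full schema.

{L, M}, {F, G, L}, {G, J, L}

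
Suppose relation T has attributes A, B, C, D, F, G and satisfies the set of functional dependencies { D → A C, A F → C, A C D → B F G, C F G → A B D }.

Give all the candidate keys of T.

(D), (A, F, G), (C, F, G)

{D}⁺: D→AC adds A, C; ACD→BFG adds B, F, G → {A, B, C, D, F, G}.
{A, F, G}⁺: AF→C adds C; CFG→ABD adds B, D → {A, B, C, D, F, G}. Minimal: {F, G}⁺ = {F, G}; {A, G}⁺ = {A, G}; {A, F}⁺ = {A, C, F} — none reach the full schema.
{C, F, G}⁺: CFG→ABD adds A, B, D → {A, B, C, D, F, G}. Minimal: {F, G}⁺ = {F, G}; {C, G}⁺ = {C, G}; {C, F}⁺ = {C, F} — none reach the full schema.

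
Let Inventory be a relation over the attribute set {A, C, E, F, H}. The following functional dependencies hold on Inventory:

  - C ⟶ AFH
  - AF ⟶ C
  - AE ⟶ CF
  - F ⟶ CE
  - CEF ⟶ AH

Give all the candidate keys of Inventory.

{C}; {F}; {A, E}

{C}⁺: C→AFH adds A, F, H; F→CE adds E → {A, C, E, F, H}.
{F}⁺: F→CE adds C, E; CEF→AH adds A, H → {A, C, E, F, H}.
{A, E}⁺: AE→CF adds C, F; CEF→AH adds H → {A, C, E, F, H}. Minimal: {E}⁺ = {E}; {A}⁺ = {A} — none reach the full schema.
Any other superkey contains one of these as a subset, so there are no further candidate keys.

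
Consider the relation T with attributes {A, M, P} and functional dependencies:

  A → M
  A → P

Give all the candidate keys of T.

Attribute A never appears on the right-hand side of any dependency, so A must belong to every candidate key.
{A}⁺ = {A, M, P}, which is all of the schema, so {A} is the only candidate key.

{A}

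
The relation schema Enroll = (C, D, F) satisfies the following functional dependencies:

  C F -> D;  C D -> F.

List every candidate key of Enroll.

CD, CF

Attribute C never appears on the right-hand side of any dependency, so C must belong to every candidate key.
{C}⁺ = {C}, which is not all of the schema, so we must add further attributes.
{C, D}⁺: CD→F adds F → {C, D, F}. Minimal: {D}⁺ = {D}; {C}⁺ = {C} — none reach the full schema.
{C, F}⁺: CF→D adds D → {C, D, F}. Minimal: {F}⁺ = {F}; {C}⁺ = {C} — none reach the full schema.
Any other superkey contains one of these as a subset, so there are no further candidate keys.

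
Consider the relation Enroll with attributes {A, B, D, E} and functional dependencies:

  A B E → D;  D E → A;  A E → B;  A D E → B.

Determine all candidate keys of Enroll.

AE, DE

Attribute E never appears on the right-hand side of any dependency, so E must belong to every candidate key.
{E}⁺ = {E}, which is not all of the schema, so we must add further attributes.
{A, E}⁺: AE→B adds B; ABE→D adds D → {A, B, D, E}.
{D, E}⁺: DE→A adds A; AE→B adds B → {A, B, D, E}.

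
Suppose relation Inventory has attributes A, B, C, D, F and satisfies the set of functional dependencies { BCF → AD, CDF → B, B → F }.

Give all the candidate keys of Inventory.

{B, C}, {C, D, F}

Attribute C never appears on the right-hand side of any dependency, so C must belong to every candidate key.
{C}⁺ = {C}, which is not all of the schema, so we must add further attributes.
{B, C}⁺: B→F adds F; BCF→AD adds A, D → {A, B, C, D, F}.
{C, D, F}⁺: CDF→B adds B; BCF→AD adds A → {A, B, C, D, F}.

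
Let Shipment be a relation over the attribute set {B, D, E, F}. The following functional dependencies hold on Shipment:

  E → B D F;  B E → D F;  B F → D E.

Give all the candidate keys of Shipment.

(E), (B, F)

{E}⁺: E→BDF adds B, D, F → {B, D, E, F}.
{B, F}⁺: BF→DE adds D, E → {B, D, E, F}. Minimal: {F}⁺ = {F}; {B}⁺ = {B} — none reach the full schema.
Any other superkey contains one of these as a subset, so there are no further candidate keys.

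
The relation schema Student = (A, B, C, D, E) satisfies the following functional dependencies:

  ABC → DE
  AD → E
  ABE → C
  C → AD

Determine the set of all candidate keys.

(B, C), (A, B, D), (A, B, E)

Attribute B never appears on the right-hand side of any dependency, so B must belong to every candidate key.
{B}⁺ = {B}, which is not all of the schema, so we must add further attributes.
{B, C}⁺: C→AD adds A, D; ABC→DE adds E → {A, B, C, D, E}. Minimal: {C}⁺ = {A, C, D, E}; {B}⁺ = {B} — none reach the full schema.
{A, B, D}⁺: AD→E adds E; ABE→C adds C → {A, B, C, D, E}. Minimal: {B, D}⁺ = {B, D}; {A, D}⁺ = {A, D, E}; {A, B}⁺ = {A, B} — none reach the full schema.
{A, B, E}⁺: ABE→C adds C; C→AD adds D → {A, B, C, D, E}. Minimal: {B, E}⁺ = {B, E}; {A, E}⁺ = {A, E}; {A, B}⁺ = {A, B} — none reach the full schema.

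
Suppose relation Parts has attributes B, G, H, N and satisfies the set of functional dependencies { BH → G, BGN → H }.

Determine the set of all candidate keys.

Attributes B, N never appear on any right-hand side, so every candidate key must contain {B, N}.
{B, N}⁺ = {B, N}, which is not all of the schema, so we must add further attributes.
{B, G, N}⁺: BGN→H adds H → {B, G, H, N}. Minimal: {G, N}⁺ = {G, N}; {B, N}⁺ = {B, N}; {B, G}⁺ = {B, G} — none reach the full schema.
{B, H, N}⁺: BH→G adds G → {B, G, H, N}. Minimal: {H, N}⁺ = {H, N}; {B, N}⁺ = {B, N}; {B, H}⁺ = {B, G, H} — none reach the full schema.

(B, G, N); (B, H, N)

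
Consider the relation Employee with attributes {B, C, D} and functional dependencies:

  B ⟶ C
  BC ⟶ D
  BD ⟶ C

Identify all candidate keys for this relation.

{B}

{B}⁺: B→C adds C; BC→D adds D → {B, C, D}.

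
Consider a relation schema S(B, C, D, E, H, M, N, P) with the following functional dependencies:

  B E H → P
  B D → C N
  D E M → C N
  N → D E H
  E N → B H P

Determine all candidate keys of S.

Attribute M never appears on the right-hand side of any dependency, so M must belong to every candidate key.
{M}⁺ = {M}, which is not all of the schema, so we must add further attributes.
{M, N}⁺: N→DEH adds D, E, H; EN→BHP adds B, P; BD→CN adds C → {B, C, D, E, H, M, N, P}. Minimal: {N}⁺ = {B, C, D, E, H, N, P}; {M}⁺ = {M} — none reach the full schema.
{B, D, M}⁺: BD→CN adds C, N; N→DEH adds E, H; EN→BHP adds P → {B, C, D, E, H, M, N, P}. Minimal: {D, M}⁺ = {D, M}; {B, M}⁺ = {B, M}; {B, D}⁺ = {B, C, D, E, H, N, P} — none reach the full schema.
{D, E, M}⁺: DEM→CN adds C, N; N→DEH adds H; EN→BHP adds B, P → {B, C, D, E, H, M, N, P}. Minimal: {E, M}⁺ = {E, M}; {D, M}⁺ = {D, M}; {D, E}⁺ = {D, E} — none reach the full schema.
Any other superkey contains one of these as a subset, so there are no further candidate keys.

MN, BDM, DEM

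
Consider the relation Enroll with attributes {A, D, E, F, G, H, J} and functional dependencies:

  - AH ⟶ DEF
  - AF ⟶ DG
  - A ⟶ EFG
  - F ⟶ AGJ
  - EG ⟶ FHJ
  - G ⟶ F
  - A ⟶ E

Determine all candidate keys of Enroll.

{A}⁺: A→EFG adds E, F, G; F→AGJ adds J; EG→FHJ adds H; AH→DEF adds D → {A, D, E, F, G, H, J}.
{F}⁺: F→AGJ adds A, G, J; A→E adds E; AF→DG adds D; EG→FHJ adds H → {A, D, E, F, G, H, J}.
{G}⁺: G→F adds F; F→AGJ adds A, J; A→E adds E; AF→DG adds D; EG→FHJ adds H → {A, D, E, F, G, H, J}.

{A}, {F}, {G}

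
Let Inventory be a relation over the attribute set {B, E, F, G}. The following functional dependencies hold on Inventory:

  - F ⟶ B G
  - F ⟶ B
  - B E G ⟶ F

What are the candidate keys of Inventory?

{E, F}⁺: F→BG adds B, G → {B, E, F, G}. Minimal: {F}⁺ = {B, F, G}; {E}⁺ = {E} — none reach the full schema.
{B, E, G}⁺: BEG→F adds F → {B, E, F, G}. Minimal: {E, G}⁺ = {E, G}; {B, G}⁺ = {B, G}; {B, E}⁺ = {B, E} — none reach the full schema.
Any other superkey contains one of these as a subset, so there are no further candidate keys.

{E, F}, {B, E, G}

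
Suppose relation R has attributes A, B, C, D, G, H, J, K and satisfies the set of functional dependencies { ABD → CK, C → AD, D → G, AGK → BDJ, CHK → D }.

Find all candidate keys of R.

Attribute H never appears on the right-hand side of any dependency, so H must belong to every candidate key.
{H}⁺ = {H}, which is not all of the schema, so we must add further attributes.
{B, C, H}⁺: C→AD adds A, D; D→G adds G; ABD→CK adds K; AGK→BDJ adds J → {A, B, C, D, G, H, J, K}.
{C, H, K}⁺: C→AD adds A, D; D→G adds G; AGK→BDJ adds B, J → {A, B, C, D, G, H, J, K}.
{A, B, D, H}⁺: ABD→CK adds C, K; D→G adds G; AGK→BDJ adds J → {A, B, C, D, G, H, J, K}.
{A, D, H, K}⁺: D→G adds G; AGK→BDJ adds B, J; ABD→CK adds C → {A, B, C, D, G, H, J, K}.
{A, G, H, K}⁺: AGK→BDJ adds B, D, J; ABD→CK adds C → {A, B, C, D, G, H, J, K}.

BCH; CHK; ABDH; ADHK; AGHK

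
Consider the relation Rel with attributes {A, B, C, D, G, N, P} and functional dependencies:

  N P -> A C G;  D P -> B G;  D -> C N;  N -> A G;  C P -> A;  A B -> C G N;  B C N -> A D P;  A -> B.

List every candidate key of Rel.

{A}⁺: A→B adds B; AB→CGN adds C, G, N; BCN→ADP adds D, P → {A, B, C, D, G, N, P}.
{D}⁺: D→CN adds C, N; N→AG adds A, G; A→B adds B; BCN→ADP adds P → {A, B, C, D, G, N, P}.
{N}⁺: N→AG adds A, G; A→B adds B; AB→CGN adds C; BCN→ADP adds D, P → {A, B, C, D, G, N, P}.
{C, P}⁺: CP→A adds A; A→B adds B; AB→CGN adds G, N; BCN→ADP adds D → {A, B, C, D, G, N, P}.

{A}; {D}; {N}; {C, P}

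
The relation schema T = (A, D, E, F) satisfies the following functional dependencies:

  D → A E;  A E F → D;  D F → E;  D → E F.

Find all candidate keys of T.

D, AEF

{D}⁺: D→AE adds A, E; D→EF adds F → {A, D, E, F}.
{A, E, F}⁺: AEF→D adds D → {A, D, E, F}. Minimal: {E, F}⁺ = {E, F}; {A, F}⁺ = {A, F}; {A, E}⁺ = {A, E} — none reach the full schema.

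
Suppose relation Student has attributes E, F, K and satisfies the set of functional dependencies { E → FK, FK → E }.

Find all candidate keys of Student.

{E}⁺: E→FK adds F, K → {E, F, K}.
{F, K}⁺: FK→E adds E → {E, F, K}.

E; FK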